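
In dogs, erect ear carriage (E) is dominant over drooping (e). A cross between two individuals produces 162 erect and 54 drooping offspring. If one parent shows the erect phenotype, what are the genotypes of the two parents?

Observed offspring: 162 erect, 54 drooping
The observed ratio simplifies to 3:1. Drooping (ee) offspring appear, so each parent must contribute one e allele. The parent stated to show erect carries E, so it is Ee. The other parent is then either Ee or ee: Ee × ee would give a 1:1 split, whereas Ee × Ee gives 3:1 — matching the data. So both parents are heterozygous (Ee × Ee).
Parent genotypes: Ee × Ee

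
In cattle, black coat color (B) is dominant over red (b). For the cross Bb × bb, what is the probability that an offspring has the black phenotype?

Punnett square for Bb × bb:
Offspring genotypes: 2 Bb, 2 bb
Total offspring: 4
Count with target: 2
Probability: 2/4 = 1/2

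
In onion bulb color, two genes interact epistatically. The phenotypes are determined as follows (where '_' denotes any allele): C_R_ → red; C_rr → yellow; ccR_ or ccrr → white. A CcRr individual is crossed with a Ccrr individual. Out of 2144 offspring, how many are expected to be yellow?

Cross: CcRr × Ccrr — consider each gene separately:
C gene: Cc × Cc → 1 CC, 2 Cc, 1 cc → 3 C_ : 1 cc (out of 4)
R gene: Rr × rr → 2 Rr, 2 rr → 2 R_ : 2 rr (out of 4)
Genotype classes (out of 4 × 4 = 16): C_R_ = 3×2 = 6; C_rr = 3×2 = 6; ccR_ = 1×2 = 2; ccrr = 1×2 = 2
Apply the phenotype rules: C_R_ (6) → red; C_rr (6) → yellow; ccR_ (2) + ccrr (2) → white
Phenotype counts (out of 16): 6 red, 6 yellow, 4 white
yellow: 6 out of 16 → fraction 3/8
Expected count = 3/8 × 2144 = 804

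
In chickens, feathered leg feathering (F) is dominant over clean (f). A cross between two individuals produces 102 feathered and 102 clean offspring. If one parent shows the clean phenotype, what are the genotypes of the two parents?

Observed offspring: 102 feathered, 102 clean
The observed ratio simplifies to 1:1. One parent shows clean, so its genotype must be ff. A 1:1 offspring split requires the other parent to be heterozygous (Ff).
Parent genotypes: ff × Ff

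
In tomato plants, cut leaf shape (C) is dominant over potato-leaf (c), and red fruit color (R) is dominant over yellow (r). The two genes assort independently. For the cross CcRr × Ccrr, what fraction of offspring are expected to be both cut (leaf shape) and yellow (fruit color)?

Dihybrid cross CcRr × Ccrr — consider each gene separately:
leaf shape: Cc × Cc → 1 CC, 2 Cc, 1 cc → 3 C_ : 1 cc (out of 4)
fruit color: Rr × rr → 2 Rr, 2 rr → 2 R_ : 2 rr (out of 4)
Looking for: cut (C_) and yellow (rr)
P(cut) = 3/4, P(yellow) = 2/4
P(both) = 3/4 × 2/4 = 6/16 = 3/8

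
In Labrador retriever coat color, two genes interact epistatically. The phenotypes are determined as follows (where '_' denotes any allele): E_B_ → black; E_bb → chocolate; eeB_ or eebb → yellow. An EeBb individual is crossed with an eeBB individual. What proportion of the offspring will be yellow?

Cross: EeBb × eeBB — consider each gene separately:
E gene: Ee × ee → 2 Ee, 2 ee → 2 E_ : 2 ee (out of 4)
B gene: Bb × BB → 2 BB, 2 Bb → 4 B_ (out of 4)
Genotype classes (out of 4 × 4 = 16): E_B_ = 2×4 = 8; eeB_ = 2×4 = 8
Apply the phenotype rules: E_B_ (8) → black; eeB_ (8) → yellow
Phenotype counts (out of 16): 8 black, 8 yellow
yellow: 8 out of 16
Probability: 8/16 = 1/2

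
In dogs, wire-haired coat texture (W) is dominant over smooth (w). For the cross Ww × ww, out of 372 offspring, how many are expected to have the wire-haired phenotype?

Punnett square for Ww × ww:
Offspring genotypes: 2 Ww, 2 ww
Total offspring: 4
Count with target: 2
Probability: 2/4 = 1/2
Expected count = 1/2 × 372 = 186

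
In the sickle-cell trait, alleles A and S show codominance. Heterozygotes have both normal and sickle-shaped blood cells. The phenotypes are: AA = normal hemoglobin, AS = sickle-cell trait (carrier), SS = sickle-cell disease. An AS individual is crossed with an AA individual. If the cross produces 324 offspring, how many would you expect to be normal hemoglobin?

Punnett square for AS × AA:
Offspring genotypes: 2 AA, 2 AS
Phenotype counts: 2 normal hemoglobin, 2 sickle-cell trait (carrier)
normal hemoglobin: 2 out of 4 → fraction 1/2
Expected count = 1/2 × 324 = 162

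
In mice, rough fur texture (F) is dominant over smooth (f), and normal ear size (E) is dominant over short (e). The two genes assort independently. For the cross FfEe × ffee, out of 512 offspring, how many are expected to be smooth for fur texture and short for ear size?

Dihybrid cross FfEe × ffee — consider each gene separately:
fur texture: Ff × ff → 2 Ff, 2 ff → 2 F_ : 2 ff (out of 4)
ear size: Ee × ee → 2 Ee, 2 ee → 2 E_ : 2 ee (out of 4)
Looking for: smooth (ff) and short (ee)
P(smooth) = 2/4, P(short) = 2/4
P(both) = 2/4 × 2/4 = 4/16 = 1/4
Expected count = 1/4 × 512 = 128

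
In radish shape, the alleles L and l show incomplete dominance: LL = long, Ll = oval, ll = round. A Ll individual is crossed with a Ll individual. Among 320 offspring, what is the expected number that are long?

Punnett square for Ll × Ll:
Offspring genotypes: 1 LL, 2 Ll, 1 ll
Phenotype counts: 1 long, 2 oval, 1 round
long: 1 out of 4 → fraction 1/4
Expected count = 1/4 × 320 = 80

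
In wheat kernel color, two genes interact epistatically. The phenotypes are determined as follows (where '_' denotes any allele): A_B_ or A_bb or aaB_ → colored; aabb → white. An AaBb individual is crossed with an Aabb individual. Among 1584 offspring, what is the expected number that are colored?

Cross: AaBb × Aabb — consider each gene separately:
A gene: Aa × Aa → 1 AA, 2 Aa, 1 aa → 3 A_ : 1 aa (out of 4)
B gene: Bb × bb → 2 Bb, 2 bb → 2 B_ : 2 bb (out of 4)
Genotype classes (out of 4 × 4 = 16): A_B_ = 3×2 = 6; A_bb = 3×2 = 6; aaB_ = 1×2 = 2; aabb = 1×2 = 2
Apply the phenotype rules: A_B_ (6) + A_bb (6) + aaB_ (2) → colored; aabb (2) → white
Phenotype counts (out of 16): 14 colored, 2 white
colored: 14 out of 16 → fraction 7/8
Expected count = 7/8 × 1584 = 1386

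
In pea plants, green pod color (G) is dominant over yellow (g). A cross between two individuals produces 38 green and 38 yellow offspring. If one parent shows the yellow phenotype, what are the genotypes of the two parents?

Observed offspring: 38 green, 38 yellow
The observed ratio simplifies to 1:1. One parent shows yellow, so its genotype must be gg. A 1:1 offspring split requires the other parent to be heterozygous (Gg).
Parent genotypes: gg × Gg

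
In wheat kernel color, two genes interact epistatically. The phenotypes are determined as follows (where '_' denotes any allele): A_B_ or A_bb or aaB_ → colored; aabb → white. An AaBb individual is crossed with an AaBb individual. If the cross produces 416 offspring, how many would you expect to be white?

Cross: AaBb × AaBb — consider each gene separately:
A gene: Aa × Aa → 1 AA, 2 Aa, 1 aa → 3 A_ : 1 aa (out of 4)
B gene: Bb × Bb → 1 BB, 2 Bb, 1 bb → 3 B_ : 1 bb (out of 4)
Genotype classes (out of 4 × 4 = 16): A_B_ = 3×3 = 9; A_bb = 3×1 = 3; aaB_ = 1×3 = 3; aabb = 1×1 = 1
Apply the phenotype rules: A_B_ (9) + A_bb (3) + aaB_ (3) → colored; aabb (1) → white
Phenotype counts (out of 16): 15 colored, 1 white
white: 1 out of 16 → fraction 1/16
Expected count = 1/16 × 416 = 26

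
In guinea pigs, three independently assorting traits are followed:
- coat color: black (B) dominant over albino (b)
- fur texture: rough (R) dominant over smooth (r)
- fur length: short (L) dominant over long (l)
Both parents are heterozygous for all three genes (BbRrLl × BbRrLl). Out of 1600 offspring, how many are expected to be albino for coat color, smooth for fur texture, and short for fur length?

Trihybrid cross: BbRrLl × BbRrLl
Each trait segregates independently with a 3:1 phenotypic ratio, so each gene contributes 3/4 (dominant) or 1/4 (recessive).
Target: albino (coat color), smooth (fur texture), short (fur length)
Probability = product of independent per-trait probabilities
= 1/4 × 1/4 × 3/4 = 3/64
Expected count = 3/64 × 1600 = 75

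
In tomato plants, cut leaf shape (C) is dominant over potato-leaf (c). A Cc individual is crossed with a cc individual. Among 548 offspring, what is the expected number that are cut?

Punnett square for Cc × cc:
Offspring genotypes: 2 Cc, 2 cc
cut: 2, potato-leaf: 2
cut: 2 out of 4 → fraction 1/2
Expected count = 1/2 × 548 = 274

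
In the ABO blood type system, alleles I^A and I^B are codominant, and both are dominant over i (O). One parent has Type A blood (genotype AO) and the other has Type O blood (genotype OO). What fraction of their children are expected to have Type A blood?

Cross: AO × OO
Possible offspring genotypes: 2 AO, 2 OO
Blood type counts: 2 Type A, 2 Type O
Probability of Type A: 2/4 = 1/2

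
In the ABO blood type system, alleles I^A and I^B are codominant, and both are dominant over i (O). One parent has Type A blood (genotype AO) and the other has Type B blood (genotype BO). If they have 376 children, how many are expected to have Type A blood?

Cross: AO × BO
Possible offspring genotypes: 1 AB, 1 AO, 1 BO, 1 OO
Blood type counts: 1 Type AB, 1 Type A, 1 Type B, 1 Type O
Probability of Type A: 1/4
Expected count = 1/4 × 376 = 94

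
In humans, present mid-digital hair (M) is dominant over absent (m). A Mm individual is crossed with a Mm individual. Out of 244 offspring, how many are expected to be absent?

Punnett square for Mm × Mm:
Offspring genotypes: 1 MM, 2 Mm, 1 mm
present: 3, absent: 1
absent: 1 out of 4 → fraction 1/4
Expected count = 1/4 × 244 = 61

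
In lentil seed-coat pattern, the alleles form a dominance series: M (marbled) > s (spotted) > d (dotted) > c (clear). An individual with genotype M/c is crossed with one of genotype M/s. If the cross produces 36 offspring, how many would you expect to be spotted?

Cross: M/c × M/s
Allele dominance: M > s > d > c
Offspring genotypes: 1 M/M, 1 M/s, 1 M/c, 1 s/c
Phenotype counts: 3 marbled, 1 spotted
spotted: 1 out of 4 → fraction 1/4
Expected count = 1/4 × 36 = 9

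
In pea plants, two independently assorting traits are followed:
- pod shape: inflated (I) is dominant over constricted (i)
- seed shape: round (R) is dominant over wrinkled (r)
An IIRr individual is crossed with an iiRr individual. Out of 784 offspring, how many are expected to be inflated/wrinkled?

Dihybrid cross IIRr × iiRr — consider each gene separately:
pod shape: II × ii → 4 Ii → 4 I_ (out of 4)
seed shape: Rr × Rr → 1 RR, 2 Rr, 1 rr → 3 R_ : 1 rr (out of 4)
Combine (counts out of 4 × 4 = 16): inflated/round (I_R_) = 4×3 = 12; inflated/wrinkled (I_rr) = 4×1 = 4
Phenotype counts (out of 16): 12 inflated/round, 4 inflated/wrinkled
inflated/wrinkled: 4 out of 16 → fraction 1/4
Expected count = 1/4 × 784 = 196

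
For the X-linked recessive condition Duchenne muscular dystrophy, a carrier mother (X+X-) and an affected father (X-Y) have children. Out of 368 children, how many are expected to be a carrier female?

Cross: X+X- × X-Y
Offspring: 1 X+X-, 1 X+Y, 1 X-X-, 1 X-Y
Probability of a carrier female: 1/4
Expected count = 1/4 × 368 = 92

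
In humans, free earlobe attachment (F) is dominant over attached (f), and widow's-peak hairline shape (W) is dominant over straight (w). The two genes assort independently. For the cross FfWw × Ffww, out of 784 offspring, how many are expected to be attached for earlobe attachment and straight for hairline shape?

Dihybrid cross FfWw × Ffww — consider each gene separately:
earlobe attachment: Ff × Ff → 1 FF, 2 Ff, 1 ff → 3 F_ : 1 ff (out of 4)
hairline shape: Ww × ww → 2 Ww, 2 ww → 2 W_ : 2 ww (out of 4)
Looking for: attached (ff) and straight (ww)
P(attached) = 1/4, P(straight) = 2/4
P(both) = 1/4 × 2/4 = 2/16 = 1/8
Expected count = 1/8 × 784 = 98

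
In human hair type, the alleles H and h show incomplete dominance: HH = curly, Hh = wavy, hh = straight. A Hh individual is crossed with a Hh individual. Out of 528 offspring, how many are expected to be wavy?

Punnett square for Hh × Hh:
Offspring genotypes: 1 HH, 2 Hh, 1 hh
Phenotype counts: 1 curly, 2 wavy, 1 straight
wavy: 2 out of 4 → fraction 1/2
Expected count = 1/2 × 528 = 264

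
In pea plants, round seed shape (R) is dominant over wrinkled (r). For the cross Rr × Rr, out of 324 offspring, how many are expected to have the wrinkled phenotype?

Punnett square for Rr × Rr:
Offspring genotypes: 1 RR, 2 Rr, 1 rr
Total offspring: 4
Count with target: 1
Probability: 1/4
Expected count = 1/4 × 324 = 81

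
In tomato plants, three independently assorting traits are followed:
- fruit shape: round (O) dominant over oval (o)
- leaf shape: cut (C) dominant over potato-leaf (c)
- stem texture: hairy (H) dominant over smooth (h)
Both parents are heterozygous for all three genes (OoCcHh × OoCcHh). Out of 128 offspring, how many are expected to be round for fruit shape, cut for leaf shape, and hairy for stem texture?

Trihybrid cross: OoCcHh × OoCcHh
Each trait segregates independently with a 3:1 phenotypic ratio, so each gene contributes 3/4 (dominant) or 1/4 (recessive).
Target: round (fruit shape), cut (leaf shape), hairy (stem texture)
Probability = product of independent per-trait probabilities
= 3/4 × 3/4 × 3/4 = 27/64
Expected count = 27/64 × 128 = 54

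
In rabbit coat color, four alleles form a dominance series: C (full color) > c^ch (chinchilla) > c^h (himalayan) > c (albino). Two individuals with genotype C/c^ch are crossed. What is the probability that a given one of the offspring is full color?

Cross: C/c^ch × C/c^ch
Allele dominance: C > c^ch > c^h > c
Offspring genotypes: 1 C/C, 2 C/c^ch, 1 c^ch/c^ch
Phenotype counts: 3 full color, 1 chinchilla
full color: 3 out of 4
Probability: 3/4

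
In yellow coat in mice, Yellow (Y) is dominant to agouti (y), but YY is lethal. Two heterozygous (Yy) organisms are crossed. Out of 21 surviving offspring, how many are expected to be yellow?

Cross: Yy × Yy
Punnett square offspring (before lethality): 1 YY, 2 Yy, 1 yy
The YY genotype is lethal (embryos die); surviving offspring: 2 Yy, 1 yy
yellow: 2 out of 3 → fraction 2/3
Expected count = 2/3 × 21 = 14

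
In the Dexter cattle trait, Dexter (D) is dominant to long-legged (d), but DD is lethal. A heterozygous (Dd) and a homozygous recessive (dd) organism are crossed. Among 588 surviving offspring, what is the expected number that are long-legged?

Cross: Dd × dd
Punnett square offspring (before lethality): 2 Dd, 2 dd
No DD offspring are produced in this cross.
long-legged: 2 out of 4 → fraction 1/2
Expected count = 1/2 × 588 = 294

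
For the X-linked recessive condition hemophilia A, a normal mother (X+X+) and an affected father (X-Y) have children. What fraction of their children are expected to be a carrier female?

Cross: X+X+ × X-Y
Offspring: 2 X+X-, 2 X+Y
Probability of a carrier female: 2/4 = 1/2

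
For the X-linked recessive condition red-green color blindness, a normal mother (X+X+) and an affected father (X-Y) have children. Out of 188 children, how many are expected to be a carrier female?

Cross: X+X+ × X-Y
Offspring: 2 X+X-, 2 X+Y
Probability of a carrier female: 2/4 = 1/2
Expected count = 1/2 × 188 = 94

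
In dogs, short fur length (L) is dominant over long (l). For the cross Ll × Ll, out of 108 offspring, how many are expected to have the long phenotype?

Punnett square for Ll × Ll:
Offspring genotypes: 1 LL, 2 Ll, 1 ll
Total offspring: 4
Count with target: 1
Probability: 1/4
Expected count = 1/4 × 108 = 27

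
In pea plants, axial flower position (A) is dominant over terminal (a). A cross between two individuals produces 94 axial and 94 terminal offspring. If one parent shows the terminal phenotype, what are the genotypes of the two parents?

Observed offspring: 94 axial, 94 terminal
The observed ratio simplifies to 1:1. One parent shows terminal, so its genotype must be aa. A 1:1 offspring split requires the other parent to be heterozygous (Aa).
Parent genotypes: aa × Aa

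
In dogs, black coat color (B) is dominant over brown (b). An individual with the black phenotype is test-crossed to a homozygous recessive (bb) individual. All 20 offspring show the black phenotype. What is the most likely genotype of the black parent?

Test cross: ? × bb
All offspring are black.
If the unknown parent were heterozygous (Bb), about half of 20 offspring would be brown; none are. The unknown parent is most likely homozygous dominant (BB).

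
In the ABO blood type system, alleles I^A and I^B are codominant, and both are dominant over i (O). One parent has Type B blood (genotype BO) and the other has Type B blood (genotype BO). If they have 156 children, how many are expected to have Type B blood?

Cross: BO × BO
Possible offspring genotypes: 1 BB, 2 BO, 1 OO
Blood type counts: 3 Type B, 1 Type O
Probability of Type B: 3/4
Expected count = 3/4 × 156 = 117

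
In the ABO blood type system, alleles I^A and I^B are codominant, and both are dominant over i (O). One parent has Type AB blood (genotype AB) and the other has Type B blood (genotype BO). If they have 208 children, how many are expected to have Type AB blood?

Cross: AB × BO
Possible offspring genotypes: 1 AB, 1 AO, 1 BB, 1 BO
Blood type counts: 1 Type AB, 1 Type A, 2 Type B
Probability of Type AB: 1/4
Expected count = 1/4 × 208 = 52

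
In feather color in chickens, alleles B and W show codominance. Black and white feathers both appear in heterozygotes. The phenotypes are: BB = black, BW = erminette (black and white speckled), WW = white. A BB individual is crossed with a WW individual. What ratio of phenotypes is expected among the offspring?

Punnett square for BB × WW:
Offspring genotypes: 4 BW
Phenotype counts: 4 erminette (black and white speckled)
Ratio: all erminette (black and white speckled)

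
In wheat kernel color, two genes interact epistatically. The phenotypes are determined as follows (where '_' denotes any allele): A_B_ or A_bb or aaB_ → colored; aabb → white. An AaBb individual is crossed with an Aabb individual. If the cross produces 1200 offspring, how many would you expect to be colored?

Cross: AaBb × Aabb — consider each gene separately:
A gene: Aa × Aa → 1 AA, 2 Aa, 1 aa → 3 A_ : 1 aa (out of 4)
B gene: Bb × bb → 2 Bb, 2 bb → 2 B_ : 2 bb (out of 4)
Genotype classes (out of 4 × 4 = 16): A_B_ = 3×2 = 6; A_bb = 3×2 = 6; aaB_ = 1×2 = 2; aabb = 1×2 = 2
Apply the phenotype rules: A_B_ (6) + A_bb (6) + aaB_ (2) → colored; aabb (2) → white
Phenotype counts (out of 16): 14 colored, 2 white
colored: 14 out of 16 → fraction 7/8
Expected count = 7/8 × 1200 = 1050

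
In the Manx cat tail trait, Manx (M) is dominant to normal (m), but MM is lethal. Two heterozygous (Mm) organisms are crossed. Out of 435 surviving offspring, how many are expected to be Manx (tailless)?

Cross: Mm × Mm
Punnett square offspring (before lethality): 1 MM, 2 Mm, 1 mm
The MM genotype is lethal (embryos die); surviving offspring: 2 Mm, 1 mm
Manx (tailless): 2 out of 3 → fraction 2/3
Expected count = 2/3 × 435 = 290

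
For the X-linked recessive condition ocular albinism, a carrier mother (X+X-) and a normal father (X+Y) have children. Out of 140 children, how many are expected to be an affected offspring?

Cross: X+X- × X+Y
Offspring: 1 X+X+, 1 X+Y, 1 X+X-, 1 X-Y
Probability of an affected offspring: 1/4
Expected count = 1/4 × 140 = 35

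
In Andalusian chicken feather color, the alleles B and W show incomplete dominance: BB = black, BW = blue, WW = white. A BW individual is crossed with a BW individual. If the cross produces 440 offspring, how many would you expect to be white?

Punnett square for BW × BW:
Offspring genotypes: 1 BB, 2 BW, 1 WW
Phenotype counts: 1 black, 2 blue, 1 white
white: 1 out of 4 → fraction 1/4
Expected count = 1/4 × 440 = 110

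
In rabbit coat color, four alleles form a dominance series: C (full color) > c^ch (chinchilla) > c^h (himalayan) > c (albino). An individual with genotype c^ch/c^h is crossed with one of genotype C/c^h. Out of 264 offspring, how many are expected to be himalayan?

Cross: c^ch/c^h × C/c^h
Allele dominance: C > c^ch > c^h > c
Offspring genotypes: 1 C/c^ch, 1 c^ch/c^h, 1 C/c^h, 1 c^h/c^h
Phenotype counts: 2 full color, 1 chinchilla, 1 himalayan
himalayan: 1 out of 4 → fraction 1/4
Expected count = 1/4 × 264 = 66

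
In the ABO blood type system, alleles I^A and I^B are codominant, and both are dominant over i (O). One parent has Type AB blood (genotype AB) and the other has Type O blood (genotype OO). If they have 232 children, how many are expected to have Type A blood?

Cross: AB × OO
Possible offspring genotypes: 2 AO, 2 BO
Blood type counts: 2 Type A, 2 Type B
Probability of Type A: 2/4 = 1/2
Expected count = 1/2 × 232 = 116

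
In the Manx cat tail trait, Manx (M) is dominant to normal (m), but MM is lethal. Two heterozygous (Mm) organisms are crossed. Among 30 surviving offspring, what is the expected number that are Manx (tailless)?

Cross: Mm × Mm
Punnett square offspring (before lethality): 1 MM, 2 Mm, 1 mm
The MM genotype is lethal (embryos die); surviving offspring: 2 Mm, 1 mm
Manx (tailless): 2 out of 3 → fraction 2/3
Expected count = 2/3 × 30 = 20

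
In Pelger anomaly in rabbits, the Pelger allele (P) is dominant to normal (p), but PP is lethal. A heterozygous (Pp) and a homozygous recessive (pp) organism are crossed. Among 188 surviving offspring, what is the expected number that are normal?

Cross: Pp × pp
Punnett square offspring (before lethality): 2 Pp, 2 pp
No PP offspring are produced in this cross.
normal: 2 out of 4 → fraction 1/2
Expected count = 1/2 × 188 = 94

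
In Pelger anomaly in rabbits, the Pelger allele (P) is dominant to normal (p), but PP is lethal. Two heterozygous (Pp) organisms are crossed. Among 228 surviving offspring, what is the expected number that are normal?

Cross: Pp × Pp
Punnett square offspring (before lethality): 1 PP, 2 Pp, 1 pp
The PP genotype is lethal (embryos die); surviving offspring: 2 Pp, 1 pp
normal: 1 out of 3 → fraction 1/3
Expected count = 1/3 × 228 = 76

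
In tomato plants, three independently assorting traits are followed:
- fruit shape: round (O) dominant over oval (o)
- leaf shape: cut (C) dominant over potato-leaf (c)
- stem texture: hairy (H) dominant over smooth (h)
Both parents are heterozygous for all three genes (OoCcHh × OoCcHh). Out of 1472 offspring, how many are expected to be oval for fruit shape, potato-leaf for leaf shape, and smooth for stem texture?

Trihybrid cross: OoCcHh × OoCcHh
Each trait segregates independently with a 3:1 phenotypic ratio, so each gene contributes 3/4 (dominant) or 1/4 (recessive).
Target: oval (fruit shape), potato-leaf (leaf shape), smooth (stem texture)
Probability = product of independent per-trait probabilities
= 1/4 × 1/4 × 1/4 = 1/64
Expected count = 1/64 × 1472 = 23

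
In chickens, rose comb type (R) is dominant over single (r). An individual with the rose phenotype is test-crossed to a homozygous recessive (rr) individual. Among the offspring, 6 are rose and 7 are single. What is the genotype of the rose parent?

Test cross: ? × rr
Offspring: 6 rose, 7 single — approximately 1:1.
A 1:1 ratio in a test cross indicates the unknown parent is heterozygous (Rr).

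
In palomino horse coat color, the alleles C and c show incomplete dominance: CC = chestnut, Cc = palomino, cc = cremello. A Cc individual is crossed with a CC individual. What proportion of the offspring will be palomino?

Punnett square for Cc × CC:
Offspring genotypes: 2 CC, 2 Cc
Phenotype counts: 2 chestnut, 2 palomino
palomino: 2 out of 4
Probability: 2/4 = 1/2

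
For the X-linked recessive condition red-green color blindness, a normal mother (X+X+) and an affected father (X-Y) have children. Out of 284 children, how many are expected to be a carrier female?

Cross: X+X+ × X-Y
Offspring: 2 X+X-, 2 X+Y
Probability of a carrier female: 2/4 = 1/2
Expected count = 1/2 × 284 = 142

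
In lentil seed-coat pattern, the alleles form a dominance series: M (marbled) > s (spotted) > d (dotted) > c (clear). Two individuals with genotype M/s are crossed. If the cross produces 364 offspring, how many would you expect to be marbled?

Cross: M/s × M/s
Allele dominance: M > s > d > c
Offspring genotypes: 1 M/M, 2 M/s, 1 s/s
Phenotype counts: 3 marbled, 1 spotted
marbled: 3 out of 4 → fraction 3/4
Expected count = 3/4 × 364 = 273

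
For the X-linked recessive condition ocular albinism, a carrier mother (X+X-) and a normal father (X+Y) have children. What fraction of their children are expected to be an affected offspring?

Cross: X+X- × X+Y
Offspring: 1 X+X+, 1 X+Y, 1 X+X-, 1 X-Y
Probability of an affected offspring: 1/4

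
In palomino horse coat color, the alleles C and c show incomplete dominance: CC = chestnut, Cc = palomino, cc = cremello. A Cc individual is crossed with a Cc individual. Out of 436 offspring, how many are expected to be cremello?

Punnett square for Cc × Cc:
Offspring genotypes: 1 CC, 2 Cc, 1 cc
Phenotype counts: 1 chestnut, 2 palomino, 1 cremello
cremello: 1 out of 4 → fraction 1/4
Expected count = 1/4 × 436 = 109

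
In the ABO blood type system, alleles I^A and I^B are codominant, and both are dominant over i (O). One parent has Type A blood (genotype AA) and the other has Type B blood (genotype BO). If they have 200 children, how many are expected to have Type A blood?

Cross: AA × BO
Possible offspring genotypes: 2 AB, 2 AO
Blood type counts: 2 Type AB, 2 Type A
Probability of Type A: 2/4 = 1/2
Expected count = 1/2 × 200 = 100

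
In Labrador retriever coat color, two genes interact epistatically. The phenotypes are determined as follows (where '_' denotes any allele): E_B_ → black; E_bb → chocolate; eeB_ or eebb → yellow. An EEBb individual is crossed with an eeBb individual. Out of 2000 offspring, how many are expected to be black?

Cross: EEBb × eeBb — consider each gene separately:
E gene: EE × ee → 4 Ee → 4 E_ (out of 4)
B gene: Bb × Bb → 1 BB, 2 Bb, 1 bb → 3 B_ : 1 bb (out of 4)
Genotype classes (out of 4 × 4 = 16): E_B_ = 4×3 = 12; E_bb = 4×1 = 4
Apply the phenotype rules: E_B_ (12) → black; E_bb (4) → chocolate
Phenotype counts (out of 16): 12 black, 4 chocolate
black: 12 out of 16 → fraction 3/4
Expected count = 3/4 × 2000 = 1500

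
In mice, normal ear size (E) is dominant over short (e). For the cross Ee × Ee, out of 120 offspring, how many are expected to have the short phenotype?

Punnett square for Ee × Ee:
Offspring genotypes: 1 EE, 2 Ee, 1 ee
Total offspring: 4
Count with target: 1
Probability: 1/4
Expected count = 1/4 × 120 = 30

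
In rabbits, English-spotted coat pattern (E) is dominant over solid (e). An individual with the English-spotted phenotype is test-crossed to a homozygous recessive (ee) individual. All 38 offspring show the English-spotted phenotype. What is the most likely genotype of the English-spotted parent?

Test cross: ? × ee
All offspring are English-spotted.
If the unknown parent were heterozygous (Ee), about half of 38 offspring would be solid; none are. The unknown parent is most likely homozygous dominant (EE).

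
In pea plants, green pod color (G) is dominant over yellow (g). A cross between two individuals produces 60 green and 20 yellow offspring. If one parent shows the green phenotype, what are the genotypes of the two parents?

Observed offspring: 60 green, 20 yellow
The observed ratio simplifies to 3:1. Yellow (gg) offspring appear, so each parent must contribute one g allele. The parent stated to show green carries G, so it is Gg. The other parent is then either Gg or gg: Gg × gg would give a 1:1 split, whereas Gg × Gg gives 3:1 — matching the data. So both parents are heterozygous (Gg × Gg).
Parent genotypes: Gg × Gg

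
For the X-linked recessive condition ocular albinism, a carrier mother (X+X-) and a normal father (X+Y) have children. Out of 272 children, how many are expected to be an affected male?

Cross: X+X- × X+Y
Offspring: 1 X+X+, 1 X+Y, 1 X+X-, 1 X-Y
Probability of an affected male: 1/4
Expected count = 1/4 × 272 = 68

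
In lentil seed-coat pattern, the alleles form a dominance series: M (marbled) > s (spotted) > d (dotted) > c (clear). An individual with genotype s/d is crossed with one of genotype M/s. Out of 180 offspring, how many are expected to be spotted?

Cross: s/d × M/s
Allele dominance: M > s > d > c
Offspring genotypes: 1 M/s, 1 s/s, 1 M/d, 1 s/d
Phenotype counts: 2 marbled, 2 spotted
spotted: 2 out of 4 → fraction 1/2
Expected count = 1/2 × 180 = 90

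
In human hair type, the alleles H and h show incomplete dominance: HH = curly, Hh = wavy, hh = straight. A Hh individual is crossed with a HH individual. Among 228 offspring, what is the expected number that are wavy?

Punnett square for Hh × HH:
Offspring genotypes: 2 HH, 2 Hh
Phenotype counts: 2 curly, 2 wavy
wavy: 2 out of 4 → fraction 1/2
Expected count = 1/2 × 228 = 114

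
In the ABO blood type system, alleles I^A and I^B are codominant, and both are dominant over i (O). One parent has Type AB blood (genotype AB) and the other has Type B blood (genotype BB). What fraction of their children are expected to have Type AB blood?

Cross: AB × BB
Possible offspring genotypes: 2 AB, 2 BB
Blood type counts: 2 Type AB, 2 Type B
Probability of Type AB: 2/4 = 1/2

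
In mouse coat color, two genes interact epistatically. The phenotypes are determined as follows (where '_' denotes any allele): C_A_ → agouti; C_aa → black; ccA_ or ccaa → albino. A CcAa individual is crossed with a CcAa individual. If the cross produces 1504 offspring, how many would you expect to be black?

Cross: CcAa × CcAa — consider each gene separately:
C gene: Cc × Cc → 1 CC, 2 Cc, 1 cc → 3 C_ : 1 cc (out of 4)
A gene: Aa × Aa → 1 AA, 2 Aa, 1 aa → 3 A_ : 1 aa (out of 4)
Genotype classes (out of 4 × 4 = 16): C_A_ = 3×3 = 9; C_aa = 3×1 = 3; ccA_ = 1×3 = 3; ccaa = 1×1 = 1
Apply the phenotype rules: C_A_ (9) → agouti; C_aa (3) → black; ccA_ (3) + ccaa (1) → albino
Phenotype counts (out of 16): 9 agouti, 3 black, 4 albino
black: 3 out of 16 → fraction 3/16
Expected count = 3/16 × 1504 = 282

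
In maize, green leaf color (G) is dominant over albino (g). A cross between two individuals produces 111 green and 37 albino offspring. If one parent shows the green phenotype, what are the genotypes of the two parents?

Observed offspring: 111 green, 37 albino
The observed ratio simplifies to 3:1. Albino (gg) offspring appear, so each parent must contribute one g allele. The parent stated to show green carries G, so it is Gg. The other parent is then either Gg or gg: Gg × gg would give a 1:1 split, whereas Gg × Gg gives 3:1 — matching the data. So both parents are heterozygous (Gg × Gg).
Parent genotypes: Gg × Gg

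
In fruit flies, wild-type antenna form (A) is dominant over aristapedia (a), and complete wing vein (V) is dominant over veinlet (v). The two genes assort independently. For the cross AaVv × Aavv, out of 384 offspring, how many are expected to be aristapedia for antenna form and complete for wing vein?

Dihybrid cross AaVv × Aavv — consider each gene separately:
antenna form: Aa × Aa → 1 AA, 2 Aa, 1 aa → 3 A_ : 1 aa (out of 4)
wing vein: Vv × vv → 2 Vv, 2 vv → 2 V_ : 2 vv (out of 4)
Looking for: aristapedia (aa) and complete (V_)
P(aristapedia) = 1/4, P(complete) = 2/4
P(both) = 1/4 × 2/4 = 2/16 = 1/8
Expected count = 1/8 × 384 = 48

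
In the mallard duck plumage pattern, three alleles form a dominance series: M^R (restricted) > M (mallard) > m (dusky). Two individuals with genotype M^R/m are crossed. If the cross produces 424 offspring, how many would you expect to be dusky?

Cross: M^R/m × M^R/m
Allele dominance: M^R > M > m
Offspring genotypes: 1 M^R/M^R, 2 M^R/m, 1 m/m
Phenotype counts: 3 restricted, 1 dusky
dusky: 1 out of 4 → fraction 1/4
Expected count = 1/4 × 424 = 106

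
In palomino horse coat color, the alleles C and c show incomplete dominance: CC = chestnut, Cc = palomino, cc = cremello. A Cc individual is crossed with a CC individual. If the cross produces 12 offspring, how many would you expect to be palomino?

Punnett square for Cc × CC:
Offspring genotypes: 2 CC, 2 Cc
Phenotype counts: 2 chestnut, 2 palomino
palomino: 2 out of 4 → fraction 1/2
Expected count = 1/2 × 12 = 6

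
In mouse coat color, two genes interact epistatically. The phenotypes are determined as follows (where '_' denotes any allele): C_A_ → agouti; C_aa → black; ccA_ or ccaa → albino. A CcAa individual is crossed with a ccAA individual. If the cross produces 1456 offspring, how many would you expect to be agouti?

Cross: CcAa × ccAA — consider each gene separately:
C gene: Cc × cc → 2 Cc, 2 cc → 2 C_ : 2 cc (out of 4)
A gene: Aa × AA → 2 AA, 2 Aa → 4 A_ (out of 4)
Genotype classes (out of 4 × 4 = 16): C_A_ = 2×4 = 8; ccA_ = 2×4 = 8
Apply the phenotype rules: C_A_ (8) → agouti; ccA_ (8) → albino
Phenotype counts (out of 16): 8 agouti, 8 albino
agouti: 8 out of 16 → fraction 1/2
Expected count = 1/2 × 1456 = 728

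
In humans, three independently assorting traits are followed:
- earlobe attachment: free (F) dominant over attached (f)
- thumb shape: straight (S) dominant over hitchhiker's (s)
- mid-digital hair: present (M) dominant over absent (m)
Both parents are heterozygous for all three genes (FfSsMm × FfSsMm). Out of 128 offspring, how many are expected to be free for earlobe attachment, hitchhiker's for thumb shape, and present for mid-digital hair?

Trihybrid cross: FfSsMm × FfSsMm
Each trait segregates independently with a 3:1 phenotypic ratio, so each gene contributes 3/4 (dominant) or 1/4 (recessive).
Target: free (earlobe attachment), hitchhiker's (thumb shape), present (mid-digital hair)
Probability = product of independent per-trait probabilities
= 3/4 × 1/4 × 3/4 = 9/64
Expected count = 9/64 × 128 = 18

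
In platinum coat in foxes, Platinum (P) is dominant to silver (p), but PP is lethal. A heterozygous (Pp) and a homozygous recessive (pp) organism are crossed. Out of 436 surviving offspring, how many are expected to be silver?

Cross: Pp × pp
Punnett square offspring (before lethality): 2 Pp, 2 pp
No PP offspring are produced in this cross.
silver: 2 out of 4 → fraction 1/2
Expected count = 1/2 × 436 = 218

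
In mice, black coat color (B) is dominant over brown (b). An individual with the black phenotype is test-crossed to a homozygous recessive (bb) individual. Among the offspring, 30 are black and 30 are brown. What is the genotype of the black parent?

Test cross: ? × bb
Offspring: 30 black, 30 brown — approximately 1:1.
A 1:1 ratio in a test cross indicates the unknown parent is heterozygous (Bb).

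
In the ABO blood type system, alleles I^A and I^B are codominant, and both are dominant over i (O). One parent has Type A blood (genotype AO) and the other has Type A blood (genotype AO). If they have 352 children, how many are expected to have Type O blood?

Cross: AO × AO
Possible offspring genotypes: 1 AA, 2 AO, 1 OO
Blood type counts: 3 Type A, 1 Type O
Probability of Type O: 1/4
Expected count = 1/4 × 352 = 88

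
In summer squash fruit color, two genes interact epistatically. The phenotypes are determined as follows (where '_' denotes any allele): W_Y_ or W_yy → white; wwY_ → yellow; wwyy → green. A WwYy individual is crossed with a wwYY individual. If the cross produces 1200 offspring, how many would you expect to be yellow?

Cross: WwYy × wwYY — consider each gene separately:
W gene: Ww × ww → 2 Ww, 2 ww → 2 W_ : 2 ww (out of 4)
Y gene: Yy × YY → 2 YY, 2 Yy → 4 Y_ (out of 4)
Genotype classes (out of 4 × 4 = 16): W_Y_ = 2×4 = 8; wwY_ = 2×4 = 8
Apply the phenotype rules: W_Y_ (8) → white; wwY_ (8) → yellow
Phenotype counts (out of 16): 8 white, 8 yellow
yellow: 8 out of 16 → fraction 1/2
Expected count = 1/2 × 1200 = 600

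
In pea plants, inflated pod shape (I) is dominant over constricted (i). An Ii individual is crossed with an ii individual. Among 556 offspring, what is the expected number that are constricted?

Punnett square for Ii × ii:
Offspring genotypes: 2 Ii, 2 ii
inflated: 2, constricted: 2
constricted: 2 out of 4 → fraction 1/2
Expected count = 1/2 × 556 = 278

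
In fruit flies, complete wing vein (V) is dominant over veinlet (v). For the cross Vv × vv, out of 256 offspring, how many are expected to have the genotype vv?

Punnett square for Vv × vv:
Offspring genotypes: 2 Vv, 2 vv
Total offspring: 4
Count with target: 2
Probability: 2/4 = 1/2
Expected count = 1/2 × 256 = 128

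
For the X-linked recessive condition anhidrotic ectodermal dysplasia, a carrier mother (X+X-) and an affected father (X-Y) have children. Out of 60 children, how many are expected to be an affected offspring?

Cross: X+X- × X-Y
Offspring: 1 X+X-, 1 X+Y, 1 X-X-, 1 X-Y
Probability of an affected offspring: 2/4 = 1/2
Expected count = 1/2 × 60 = 30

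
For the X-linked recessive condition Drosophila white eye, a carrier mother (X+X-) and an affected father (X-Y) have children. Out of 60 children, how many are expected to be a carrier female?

Cross: X+X- × X-Y
Offspring: 1 X+X-, 1 X+Y, 1 X-X-, 1 X-Y
Probability of a carrier female: 1/4
Expected count = 1/4 × 60 = 15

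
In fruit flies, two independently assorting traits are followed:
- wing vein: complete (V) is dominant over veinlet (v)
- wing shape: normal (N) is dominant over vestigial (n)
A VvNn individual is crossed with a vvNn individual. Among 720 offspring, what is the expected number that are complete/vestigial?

Dihybrid cross VvNn × vvNn — consider each gene separately:
wing vein: Vv × vv → 2 Vv, 2 vv → 2 V_ : 2 vv (out of 4)
wing shape: Nn × Nn → 1 NN, 2 Nn, 1 nn → 3 N_ : 1 nn (out of 4)
Combine (counts out of 4 × 4 = 16): complete/normal (V_N_) = 2×3 = 6; complete/vestigial (V_nn) = 2×1 = 2; veinlet/normal (vvN_) = 2×3 = 6; veinlet/vestigial (vvnn) = 2×1 = 2
Phenotype counts (out of 16): 6 complete/normal, 2 complete/vestigial, 6 veinlet/normal, 2 veinlet/vestigial
complete/vestigial: 2 out of 16 → fraction 1/8
Expected count = 1/8 × 720 = 90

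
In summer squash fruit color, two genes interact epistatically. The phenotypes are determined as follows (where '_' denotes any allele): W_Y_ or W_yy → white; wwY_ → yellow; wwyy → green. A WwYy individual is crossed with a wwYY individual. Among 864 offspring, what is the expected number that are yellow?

Cross: WwYy × wwYY — consider each gene separately:
W gene: Ww × ww → 2 Ww, 2 ww → 2 W_ : 2 ww (out of 4)
Y gene: Yy × YY → 2 YY, 2 Yy → 4 Y_ (out of 4)
Genotype classes (out of 4 × 4 = 16): W_Y_ = 2×4 = 8; wwY_ = 2×4 = 8
Apply the phenotype rules: W_Y_ (8) → white; wwY_ (8) → yellow
Phenotype counts (out of 16): 8 white, 8 yellow
yellow: 8 out of 16 → fraction 1/2
Expected count = 1/2 × 864 = 432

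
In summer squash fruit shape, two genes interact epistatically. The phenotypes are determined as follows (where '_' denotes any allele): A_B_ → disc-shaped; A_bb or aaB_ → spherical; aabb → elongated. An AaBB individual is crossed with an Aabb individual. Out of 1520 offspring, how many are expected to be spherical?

Cross: AaBB × Aabb — consider each gene separately:
A gene: Aa × Aa → 1 AA, 2 Aa, 1 aa → 3 A_ : 1 aa (out of 4)
B gene: BB × bb → 4 Bb → 4 B_ (out of 4)
Genotype classes (out of 4 × 4 = 16): A_B_ = 3×4 = 12; aaB_ = 1×4 = 4
Apply the phenotype rules: A_B_ (12) → disc-shaped; aaB_ (4) → spherical
Phenotype counts (out of 16): 12 disc-shaped, 4 spherical
spherical: 4 out of 16 → fraction 1/4
Expected count = 1/4 × 1520 = 380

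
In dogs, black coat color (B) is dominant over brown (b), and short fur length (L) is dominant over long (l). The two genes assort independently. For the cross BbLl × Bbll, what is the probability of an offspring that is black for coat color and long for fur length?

Dihybrid cross BbLl × Bbll — consider each gene separately:
coat color: Bb × Bb → 1 BB, 2 Bb, 1 bb → 3 B_ : 1 bb (out of 4)
fur length: Ll × ll → 2 Ll, 2 ll → 2 L_ : 2 ll (out of 4)
Looking for: black (B_) and long (ll)
P(black) = 3/4, P(long) = 2/4
P(both) = 3/4 × 2/4 = 6/16 = 3/8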